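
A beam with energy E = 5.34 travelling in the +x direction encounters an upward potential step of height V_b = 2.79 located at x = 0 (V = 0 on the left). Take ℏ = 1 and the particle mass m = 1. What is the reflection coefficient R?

R = 0.0334

The wavenumbers are k₁ = √(2mE)/ℏ = 3.268 on the left and k₂ = √(2m(E − V_b))/ℏ = 2.258 on the right.
Continuity of ψ and ψ′ at the step yields the reflection amplitude r = (k₁ − k₂)/(k₁ + k₂) = 0.1827; thus R = |r|² = 0.03338, T = 0.9666.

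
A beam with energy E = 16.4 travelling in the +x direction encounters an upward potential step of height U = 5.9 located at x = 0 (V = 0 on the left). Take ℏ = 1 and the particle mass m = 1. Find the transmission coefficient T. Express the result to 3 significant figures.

The wavenumbers are k₁ = √(2mE)/ℏ = 5.727 on the left and k₂ = √(2m(E − U))/ℏ = 4.583 on the right.
Continuity of ψ and ψ′ at the step yields the reflection amplitude r = (k₁ − k₂)/(k₁ + k₂) = 0.1110; thus R = |r|² = 0.01232, T = 0.9877.

T = 0.988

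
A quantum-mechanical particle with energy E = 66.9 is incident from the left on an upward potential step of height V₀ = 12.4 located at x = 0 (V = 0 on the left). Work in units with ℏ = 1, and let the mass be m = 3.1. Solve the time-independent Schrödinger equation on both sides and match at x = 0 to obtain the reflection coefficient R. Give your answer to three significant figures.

The wavenumbers are k₁ = √(2mE)/ℏ = 20.37 on the left and k₂ = √(2m(E − V₀))/ℏ = 18.38 on the right.
Continuity of ψ and ψ′ at the step yields the reflection amplitude r = (k₁ − k₂)/(k₁ + k₂) = 0.05120; thus R = |r|² = 0.002622, T = 0.9974.

R = 0.00262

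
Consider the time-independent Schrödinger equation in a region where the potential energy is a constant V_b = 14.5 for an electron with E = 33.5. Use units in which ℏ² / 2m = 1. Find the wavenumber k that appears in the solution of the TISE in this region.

With E > V_b the solution is oscillatory, ψ ∝ e^{±ikx} with k = √(2m(E − V_b))/ℏ.
k = √(2 × 0.5 × 19) = 4.359.

k = 4.36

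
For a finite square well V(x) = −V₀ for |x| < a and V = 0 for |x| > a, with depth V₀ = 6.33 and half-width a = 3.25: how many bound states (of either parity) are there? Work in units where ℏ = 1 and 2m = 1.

N = 6

Define the well-strength parameter z₀ = (a/ℏ)√(2mV₀) = 3.25 × √(2·0.5·6.33) = 8.177.
A new bound state (alternating even/odd) appears each time z₀ passes a multiple of π/2, so N = ⌊2z₀/π⌋ + 1 = ⌊5.206⌋ + 1 = 6.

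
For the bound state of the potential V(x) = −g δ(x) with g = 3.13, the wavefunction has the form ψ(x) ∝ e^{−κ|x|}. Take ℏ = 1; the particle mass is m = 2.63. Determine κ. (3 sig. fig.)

κ = 8.23

Integrating the TISE across x = 0 gives the cusp condition ψ'(0⁺) − ψ'(0⁻) = −(2mg/ℏ²)ψ(0).
With ψ ∝ e^{−κ|x|} this yields −2κ = −2mg/ℏ², so κ = mg/ℏ² = 8.232.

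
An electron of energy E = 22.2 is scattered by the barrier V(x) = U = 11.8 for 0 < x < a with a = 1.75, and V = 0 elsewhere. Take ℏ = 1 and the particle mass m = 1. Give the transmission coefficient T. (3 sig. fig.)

T = 0.871

E > U: inside the barrier k₂ = √(2m(E − U))/ℏ = 4.561, k₂a = 7.981.
T = [1 + U² sin²(k₂a) / (4E(E − U))]⁻¹ = 1/1.148 = 0.871.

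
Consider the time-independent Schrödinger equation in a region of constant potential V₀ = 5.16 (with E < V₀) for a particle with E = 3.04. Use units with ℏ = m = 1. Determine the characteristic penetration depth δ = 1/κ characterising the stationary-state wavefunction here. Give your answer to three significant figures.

δ = 0.486

Since E < V₀ the TISE in this region is ψ'' = κ²ψ with κ = √(2m(V₀ − E))/ℏ.
κ = √(2 × 1 × 2.12) = 2.059. The penetration depth is δ = 1/κ = 0.486.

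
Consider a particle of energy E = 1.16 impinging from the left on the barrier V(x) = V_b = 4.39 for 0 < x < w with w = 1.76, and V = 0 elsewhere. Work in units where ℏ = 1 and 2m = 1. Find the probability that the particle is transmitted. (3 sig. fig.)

Since E < V_b the interior solution is evanescent with decay constant κ = √(2m(V_b − E))/ℏ = 1.797.
κw = 3.163, sinh(κw) = 11.80.
The exact tunnelling result is T⁻¹ = 1 + V_b² sinh²(κw) / [4E(V_b − E)] = 180.1, so T = 0.00555.

T = 0.00555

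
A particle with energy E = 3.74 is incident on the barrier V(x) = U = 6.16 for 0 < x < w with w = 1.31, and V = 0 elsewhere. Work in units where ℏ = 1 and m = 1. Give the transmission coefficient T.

E < U: inside the barrier ψ ∝ e^{±κx} with κ = √(2m(U − E))/ℏ = 2.200.
κw = 2.882, sinh(κw) = 8.897.
The exact tunnelling result is T⁻¹ = 1 + U² sinh²(κw) / [4E(U − E)] = 83.97, so T = 0.0119.

T = 0.0119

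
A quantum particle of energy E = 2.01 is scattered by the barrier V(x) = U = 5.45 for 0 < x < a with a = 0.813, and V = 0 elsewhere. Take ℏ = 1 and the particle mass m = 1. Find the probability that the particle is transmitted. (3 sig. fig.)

T = 0.0511

Since E < U the interior solution is evanescent with decay constant κ = √(2m(U − E))/ℏ = 2.623.
κa = 2.132, sinh(κa) = 4.159.
Matching ψ, ψ′ at both faces gives T = [1 + U² sinh²(κa) / (4E(U − E))]⁻¹ = 1/19.57 = 0.0511.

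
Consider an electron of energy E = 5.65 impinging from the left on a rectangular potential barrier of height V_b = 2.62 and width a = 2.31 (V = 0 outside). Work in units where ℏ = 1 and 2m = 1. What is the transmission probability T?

T = 0.944

E > V_b: inside the barrier k₂ = √(2m(E − V_b))/ℏ = 1.741, k₂a = 4.021.
Matching at both interfaces gives T⁻¹ = 1 + V_b² sin²(k₂a) / [4E(E − V_b)] = 1.059, hence T = 0.944.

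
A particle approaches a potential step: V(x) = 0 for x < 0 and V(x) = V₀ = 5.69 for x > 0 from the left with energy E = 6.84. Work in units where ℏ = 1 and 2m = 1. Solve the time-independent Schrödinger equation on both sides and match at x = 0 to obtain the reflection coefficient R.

R = 0.175

On each side the TISE gives plane waves with k = √(2m(E − V))/ℏ: k₁ = √(2·½·6.84) = 2.615, k₂ = √(2·½·1.15) = 1.072.
Continuity of ψ and ψ′ at the step yields the reflection amplitude r = (k₁ − k₂)/(k₁ + k₂) = 0.4184; thus R = |r|² = 0.1751, T = 0.8249.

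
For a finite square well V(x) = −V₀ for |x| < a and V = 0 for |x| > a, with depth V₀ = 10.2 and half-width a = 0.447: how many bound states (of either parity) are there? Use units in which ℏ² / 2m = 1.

The dimensionless depth is z₀ = a√(2mV₀)/ℏ = 0.447 × √(10.20) = 1.428.
The even/odd transcendental equations gain one root per π/2 in z₀, giving N = 1 + ⌊2z₀/π⌋ = 1 + ⌊0.9088⌋ = 1.

N = 1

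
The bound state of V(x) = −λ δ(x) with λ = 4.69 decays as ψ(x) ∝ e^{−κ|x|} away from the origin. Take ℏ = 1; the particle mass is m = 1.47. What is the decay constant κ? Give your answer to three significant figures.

κ = 6.89

Integrate −(ℏ²/2m)ψ'' − λδ(x)ψ = Eψ from −ε to +ε: the ψ'' term gives ψ'(0⁺) − ψ'(0⁻) and the δ term gives −(2mλ/ℏ²)ψ(0).
With ψ ∝ e^{−κ|x|} this yields −2κ = −2mλ/ℏ², so κ = mλ/ℏ² = 6.894.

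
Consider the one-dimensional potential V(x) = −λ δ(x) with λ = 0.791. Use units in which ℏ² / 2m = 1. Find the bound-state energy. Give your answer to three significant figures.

E = -0.156

The bound state is ψ(x) = √κ e^{−κ|x|}. The derivative jump ψ'(0⁺) − ψ'(0⁻) = −(2mλ/ℏ²)ψ(0) fixes κ = mλ/ℏ² = 0.3955.
Then E = −ℏ²κ²/(2m) = −mλ²/(2ℏ²) = -0.1564.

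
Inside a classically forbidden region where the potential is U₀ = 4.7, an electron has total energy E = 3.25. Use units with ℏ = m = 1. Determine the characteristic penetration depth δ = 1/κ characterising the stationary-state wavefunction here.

Since E < U₀ the TISE in this region is ψ'' = κ²ψ with κ = √(2m(U₀ − E))/ℏ.
κ = √(2 × 1 × 1.45) = 1.703. The penetration depth is δ = 1/κ = 0.587.

δ = 0.587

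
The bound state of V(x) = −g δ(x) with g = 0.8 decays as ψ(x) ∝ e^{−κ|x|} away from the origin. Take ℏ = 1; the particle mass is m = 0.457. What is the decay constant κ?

κ = 0.366

Integrating the TISE across x = 0 gives the cusp condition ψ'(0⁺) − ψ'(0⁻) = −(2mg/ℏ²)ψ(0).
With ψ ∝ e^{−κ|x|} this yields −2κ = −2mg/ℏ², so κ = mg/ℏ² = 0.3656.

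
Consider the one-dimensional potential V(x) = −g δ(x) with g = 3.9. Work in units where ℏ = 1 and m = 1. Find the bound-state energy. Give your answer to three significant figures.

E = -7.61

For x ≠ 0 the bound state is ψ ∝ e^{−κ|x|}; integrating the TISE across the delta gives the cusp condition 2κ = 2mg/ℏ², so κ = 3.900.
Then E = −ℏ²κ²/(2m) = −mg²/(2ℏ²) = -7.605.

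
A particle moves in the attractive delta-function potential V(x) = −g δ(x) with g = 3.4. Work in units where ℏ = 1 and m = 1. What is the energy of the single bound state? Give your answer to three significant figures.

E = -5.78

For x ≠ 0 the bound state is ψ ∝ e^{−κ|x|}; integrating the TISE across the delta gives the cusp condition 2κ = 2mg/ℏ², so κ = 3.400.
Then E = −ℏ²κ²/(2m) = −mg²/(2ℏ²) = -5.780.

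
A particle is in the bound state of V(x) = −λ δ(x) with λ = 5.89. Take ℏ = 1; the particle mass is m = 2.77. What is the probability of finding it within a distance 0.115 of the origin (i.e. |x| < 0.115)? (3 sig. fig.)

P = 0.977

The normalised bound state is ψ = √κ e^{−κ|x|} with κ = mλ/ℏ² = 16.32.
P(|x| < d) = ∫_{−d}^{d} κ e^{−2κ|x|} dx = 1 − e^{−2κd} = 1 − e^{−3.753} = 0.9765.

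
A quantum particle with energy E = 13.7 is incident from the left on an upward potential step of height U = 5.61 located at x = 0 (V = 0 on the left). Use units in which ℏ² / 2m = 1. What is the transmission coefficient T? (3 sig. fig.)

T = 0.983

The wavenumbers are k₁ = √(2mE)/ℏ = 3.701 on the left and k₂ = √(2m(E − U))/ℏ = 2.844 on the right.
Matching ψ and ψ′ at x = 0 gives r = (k₁ − k₂)/(k₁ + k₂), so R = r² = 0.01714 and T = 1 − R = 0.9829.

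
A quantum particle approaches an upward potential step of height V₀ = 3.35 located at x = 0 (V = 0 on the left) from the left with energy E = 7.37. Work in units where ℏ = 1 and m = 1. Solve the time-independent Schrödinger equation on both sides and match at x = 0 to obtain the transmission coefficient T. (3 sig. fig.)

The wavenumbers are k₁ = √(2mE)/ℏ = 3.839 on the left and k₂ = √(2m(E − V₀))/ℏ = 2.835 on the right.
Continuity of ψ and ψ′ at the step yields the reflection amplitude r = (k₁ − k₂)/(k₁ + k₂) = 0.1504; thus R = |r|² = 0.02262, T = 0.9774.

T = 0.977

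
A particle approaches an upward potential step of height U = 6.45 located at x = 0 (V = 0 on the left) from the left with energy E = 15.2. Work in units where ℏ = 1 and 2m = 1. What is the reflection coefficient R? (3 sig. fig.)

The wavenumbers are k₁ = √(2mE)/ℏ = 3.899 on the left and k₂ = √(2m(E − U))/ℏ = 2.958 on the right.
Continuity of ψ and ψ′ at the step yields the reflection amplitude r = (k₁ − k₂)/(k₁ + k₂) = 0.1372; thus R = |r|² = 0.01882, T = 0.9812.

R = 0.0188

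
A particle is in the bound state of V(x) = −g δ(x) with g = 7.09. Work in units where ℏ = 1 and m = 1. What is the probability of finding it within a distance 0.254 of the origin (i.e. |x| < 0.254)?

P = 0.973

The normalised bound state is ψ = √κ e^{−κ|x|} with κ = mg/ℏ² = 7.090.
P(|x| < d) = ∫_{−d}^{d} κ e^{−2κ|x|} dx = 1 − e^{−2κd} = 1 − e^{−3.602} = 0.9727.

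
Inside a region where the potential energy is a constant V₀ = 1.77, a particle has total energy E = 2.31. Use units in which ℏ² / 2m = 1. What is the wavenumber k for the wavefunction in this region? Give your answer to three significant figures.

k = 0.735

With E > V₀ the solution is oscillatory, ψ ∝ e^{±ikx} with k = √(2m(E − V₀))/ℏ.
k = √(2 × 0.5 × 0.54) = 0.7348.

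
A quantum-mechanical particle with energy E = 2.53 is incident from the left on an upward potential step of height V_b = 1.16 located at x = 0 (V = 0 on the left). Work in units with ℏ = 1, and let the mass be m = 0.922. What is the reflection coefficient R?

On each side the TISE gives plane waves with k = √(2m(E − V))/ℏ: k₁ = √(2·0.922·2.53) = 2.160, k₂ = √(2·0.922·1.37) = 1.589.
Matching ψ and ψ′ at x = 0 gives r = (k₁ − k₂)/(k₁ + k₂), so R = r² = 0.02315 and T = 1 − R = 0.9768.

R = 0.0232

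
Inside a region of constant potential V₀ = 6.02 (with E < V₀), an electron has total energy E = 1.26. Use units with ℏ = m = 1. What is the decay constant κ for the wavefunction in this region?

κ = 3.09

Since E < V₀ the TISE in this region is ψ'' = κ²ψ with κ = √(2m(V₀ − E))/ℏ.
κ = √(2 × 1 × 4.76) = 3.085.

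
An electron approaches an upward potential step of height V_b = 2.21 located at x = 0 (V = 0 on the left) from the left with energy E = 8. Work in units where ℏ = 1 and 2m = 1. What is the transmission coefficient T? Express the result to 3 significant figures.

The wavenumbers are k₁ = √(2mE)/ℏ = 2.828 on the left and k₂ = √(2m(E − V_b))/ℏ = 2.406 on the right.
Continuity of ψ and ψ′ at the step yields the reflection amplitude r = (k₁ − k₂)/(k₁ + k₂) = 0.08065; thus R = |r|² = 0.006505, T = 0.9935.

T = 0.993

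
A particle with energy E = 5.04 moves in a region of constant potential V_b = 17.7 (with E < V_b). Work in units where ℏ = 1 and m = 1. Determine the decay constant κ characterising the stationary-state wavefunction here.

Since E < V_b the TISE in this region is ψ'' = κ²ψ with κ = √(2m(V_b − E))/ℏ.
κ = √(2 × 1 × 12.66) = 5.032.

κ = 5.03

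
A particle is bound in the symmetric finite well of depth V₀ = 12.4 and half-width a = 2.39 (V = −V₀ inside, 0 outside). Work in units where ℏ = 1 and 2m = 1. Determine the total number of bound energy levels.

N = 6

Define the well-strength parameter z₀ = (a/ℏ)√(2mV₀) = 2.39 × √(2·0.5·12.4) = 8.416.
The even/odd transcendental equations gain one root per π/2 in z₀, giving N = 1 + ⌊2z₀/π⌋ = 1 + ⌊5.358⌋ = 6.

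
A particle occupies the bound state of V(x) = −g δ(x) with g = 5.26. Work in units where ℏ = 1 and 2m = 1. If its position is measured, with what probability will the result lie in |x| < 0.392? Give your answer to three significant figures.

P = 0.873

The normalised bound state is ψ = √κ e^{−κ|x|} with κ = mg/ℏ² = 2.630.
P(|x| < d) = ∫_{−d}^{d} κ e^{−2κ|x|} dx = 1 − e^{−2κd} = 1 − e^{−2.062} = 0.8728.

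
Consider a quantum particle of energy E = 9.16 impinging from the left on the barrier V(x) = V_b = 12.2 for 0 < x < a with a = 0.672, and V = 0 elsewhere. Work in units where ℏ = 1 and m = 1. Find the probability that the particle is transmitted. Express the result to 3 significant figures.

T = 0.105

Since E < V_b the interior solution is evanescent with decay constant κ = √(2m(V_b − E))/ℏ = 2.466.
κa = 1.657, sinh(κa) = 2.526.
Matching ψ, ψ′ at both faces gives T = [1 + V_b² sinh²(κa) / (4E(V_b − E))]⁻¹ = 1/9.529 = 0.105.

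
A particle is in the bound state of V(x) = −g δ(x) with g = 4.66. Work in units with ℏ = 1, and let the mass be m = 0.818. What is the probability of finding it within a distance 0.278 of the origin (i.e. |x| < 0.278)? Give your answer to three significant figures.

P = 0.880

The normalised bound state is ψ = √κ e^{−κ|x|} with κ = mg/ℏ² = 3.812.
P(|x| < d) = ∫_{−d}^{d} κ e^{−2κ|x|} dx = 1 − e^{−2κd} = 1 − e^{−2.119} = 0.8799.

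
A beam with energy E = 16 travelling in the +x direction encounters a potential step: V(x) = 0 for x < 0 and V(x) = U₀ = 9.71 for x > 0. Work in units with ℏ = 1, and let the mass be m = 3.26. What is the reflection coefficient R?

On each side the TISE gives plane waves with k = √(2m(E − V))/ℏ: k₁ = √(2·3.26·16) = 10.21, k₂ = √(2·3.26·6.29) = 6.404.
Continuity of ψ and ψ′ at the step yields the reflection amplitude r = (k₁ − k₂)/(k₁ + k₂) = 0.2293; thus R = |r|² = 0.05256, T = 0.9474.

R = 0.0526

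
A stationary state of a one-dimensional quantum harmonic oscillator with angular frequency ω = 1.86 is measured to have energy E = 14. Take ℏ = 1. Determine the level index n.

Invert E_n = (n + ½)ℏω: n = E/ℏω − ½ = 7.027, so n = 7.

n = 7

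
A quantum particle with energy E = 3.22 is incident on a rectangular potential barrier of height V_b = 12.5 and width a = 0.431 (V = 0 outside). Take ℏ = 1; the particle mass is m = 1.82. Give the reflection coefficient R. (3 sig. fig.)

Since E < V_b the interior solution is evanescent with decay constant κ = √(2m(V_b − E))/ℏ = 5.812.
κa = 2.505, sinh(κa) = 6.081.
The exact tunnelling result is T⁻¹ = 1 + V_b² sinh²(κa) / [4E(V_b − E)] = 49.34, so T = 0.0203.
R = 1 − T = 0.980.

R = 0.980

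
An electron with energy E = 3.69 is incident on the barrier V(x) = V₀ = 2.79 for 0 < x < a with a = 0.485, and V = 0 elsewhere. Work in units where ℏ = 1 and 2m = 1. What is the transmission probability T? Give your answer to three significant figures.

Above the barrier the interior wavenumber is k₂ = √(2m(E − V₀))/ℏ = 0.9487, giving phase k₂a = 0.4601.
Matching at both interfaces gives T⁻¹ = 1 + V₀² sin²(k₂a) / [4E(E − V₀)] = 1.116, hence T = 0.896.

T = 0.896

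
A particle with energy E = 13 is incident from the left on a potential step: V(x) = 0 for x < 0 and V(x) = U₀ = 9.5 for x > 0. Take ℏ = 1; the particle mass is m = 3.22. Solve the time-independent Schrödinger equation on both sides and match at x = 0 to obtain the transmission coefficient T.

T = 0.900

The wavenumbers are k₁ = √(2mE)/ℏ = 9.150 on the left and k₂ = √(2m(E − U₀))/ℏ = 4.748 on the right.
Continuity of ψ and ψ′ at the step yields the reflection amplitude r = (k₁ − k₂)/(k₁ + k₂) = 0.3168; thus R = |r|² = 0.1003, T = 0.8997.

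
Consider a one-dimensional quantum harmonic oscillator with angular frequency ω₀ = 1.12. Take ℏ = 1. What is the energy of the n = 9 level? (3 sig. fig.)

E = 10.6

The oscillator eigenvalues are E_n = ℏω₀(n + ½), so E_9 = 1.12 × 9.5 = 10.64.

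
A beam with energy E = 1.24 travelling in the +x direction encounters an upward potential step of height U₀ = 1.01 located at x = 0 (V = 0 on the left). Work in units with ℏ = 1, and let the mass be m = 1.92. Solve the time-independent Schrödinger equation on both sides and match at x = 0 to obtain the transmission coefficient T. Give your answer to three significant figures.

The wavenumbers are k₁ = √(2mE)/ℏ = 2.182 on the left and k₂ = √(2m(E − U₀))/ℏ = 0.9398 on the right.
Matching ψ and ψ′ at x = 0 gives r = (k₁ − k₂)/(k₁ + k₂), so R = r² = 0.1584 and T = 1 − R = 0.8416.

T = 0.842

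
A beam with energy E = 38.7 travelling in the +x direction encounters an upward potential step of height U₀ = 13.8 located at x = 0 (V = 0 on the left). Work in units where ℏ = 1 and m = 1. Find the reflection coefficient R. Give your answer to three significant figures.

R = 0.0121

On each side the TISE gives plane waves with k = √(2m(E − V))/ℏ: k₁ = √(2·1·38.7) = 8.798, k₂ = √(2·1·24.9) = 7.057.
Matching ψ and ψ′ at x = 0 gives r = (k₁ − k₂)/(k₁ + k₂), so R = r² = 0.01206 and T = 1 − R = 0.9879.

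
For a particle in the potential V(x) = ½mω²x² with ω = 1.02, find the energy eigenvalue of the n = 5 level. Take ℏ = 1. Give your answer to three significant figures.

E = 5.61

Using E_n = (n + ½)ℏω: E_5 = 5.5 × 1.02 = 5.610.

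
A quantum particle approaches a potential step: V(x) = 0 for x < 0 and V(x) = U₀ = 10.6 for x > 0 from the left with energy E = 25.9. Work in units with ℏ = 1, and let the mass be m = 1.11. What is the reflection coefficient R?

On each side the TISE gives plane waves with k = √(2m(E − V))/ℏ: k₁ = √(2·1.11·25.9) = 7.583, k₂ = √(2·1.11·15.3) = 5.828.
Matching ψ and ψ′ at x = 0 gives r = (k₁ − k₂)/(k₁ + k₂), so R = r² = 0.01712 and T = 1 − R = 0.9829.

R = 0.0171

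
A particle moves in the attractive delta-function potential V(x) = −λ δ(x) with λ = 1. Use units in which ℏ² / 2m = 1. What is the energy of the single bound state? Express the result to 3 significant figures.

The bound state is ψ(x) = √κ e^{−κ|x|}. The derivative jump ψ'(0⁺) − ψ'(0⁻) = −(2mλ/ℏ²)ψ(0) fixes κ = mλ/ℏ² = 0.5000.
Then E = −ℏ²κ²/(2m) = −mλ²/(2ℏ²) = -0.2500.

E = -0.250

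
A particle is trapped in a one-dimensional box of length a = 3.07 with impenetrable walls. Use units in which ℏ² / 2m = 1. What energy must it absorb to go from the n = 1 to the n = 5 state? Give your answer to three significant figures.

E_n = n²π²ℏ²/(2ma²), so ΔE = (5² − 1²) π²ℏ²/(2ma²).
ΔE = 24 × π² / (2 × 0.5 × 3.07²) = 25.13.

ΔE = 25.1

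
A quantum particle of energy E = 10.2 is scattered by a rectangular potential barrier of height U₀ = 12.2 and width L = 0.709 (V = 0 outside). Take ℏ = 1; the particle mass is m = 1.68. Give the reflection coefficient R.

R = 0.945

Since E < U₀ the interior solution is evanescent with decay constant κ = √(2m(U₀ − E))/ℏ = 2.592.
κL = 1.838, sinh(κL) = 3.062.
Matching ψ, ψ′ at both faces gives T = [1 + U₀² sinh²(κL) / (4E(U₀ − E))]⁻¹ = 1/18.10 = 0.0552.
R = 1 − T = 0.945.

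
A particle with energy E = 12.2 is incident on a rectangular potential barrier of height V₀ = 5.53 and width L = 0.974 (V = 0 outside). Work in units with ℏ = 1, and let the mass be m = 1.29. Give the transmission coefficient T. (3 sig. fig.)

Above the barrier the interior wavenumber is k₂ = √(2m(E − V₀))/ℏ = 4.148, giving phase k₂L = 4.040.
T = [1 + V₀² sin²(k₂L) / (4E(E − V₀))]⁻¹ = 1/1.058 = 0.946.

T = 0.946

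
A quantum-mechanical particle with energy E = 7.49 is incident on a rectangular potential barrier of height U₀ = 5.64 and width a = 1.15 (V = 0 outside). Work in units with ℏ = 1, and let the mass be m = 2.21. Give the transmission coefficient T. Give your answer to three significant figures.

T = 0.988

E > U₀: inside the barrier k₂ = √(2m(E − U₀))/ℏ = 2.860, k₂a = 3.288.
Matching at both interfaces gives T⁻¹ = 1 + U₀² sin²(k₂a) / [4E(E − U₀)] = 1.012, hence T = 0.988.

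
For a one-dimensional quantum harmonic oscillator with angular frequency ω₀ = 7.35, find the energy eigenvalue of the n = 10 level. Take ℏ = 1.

E = 77.2

Using E_n = (n + ½)ℏω₀: E_10 = 10.5 × 7.35 = 77.18.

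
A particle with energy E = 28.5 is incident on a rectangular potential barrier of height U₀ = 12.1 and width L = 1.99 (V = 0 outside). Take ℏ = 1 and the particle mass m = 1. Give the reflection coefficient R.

E > U₀: inside the barrier k₂ = √(2m(E − U₀))/ℏ = 5.727, k₂L = 11.40.
Matching at both interfaces gives T⁻¹ = 1 + U₀² sin²(k₂L) / [4E(E − U₀)] = 1.066, hence T = 0.938.
R = 1 − T = 0.0622.

R = 0.0622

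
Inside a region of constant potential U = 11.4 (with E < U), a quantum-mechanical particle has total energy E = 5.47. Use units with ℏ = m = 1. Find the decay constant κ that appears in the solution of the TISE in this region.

Since E < U the TISE in this region is ψ'' = κ²ψ with κ = √(2m(U − E))/ℏ.
κ = √(2 × 1 × 5.93) = 3.444.

κ = 3.44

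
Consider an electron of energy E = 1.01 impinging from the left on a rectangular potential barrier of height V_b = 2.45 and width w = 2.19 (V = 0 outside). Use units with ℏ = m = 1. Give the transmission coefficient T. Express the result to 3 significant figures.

T = 0.00229

Since E < V_b the interior solution is evanescent with decay constant κ = √(2m(V_b − E))/ℏ = 1.697.
κw = 3.717, sinh(κw) = 20.55.
Matching ψ, ψ′ at both faces gives T = [1 + V_b² sinh²(κw) / (4E(V_b − E))]⁻¹ = 1/436.7 = 0.00229.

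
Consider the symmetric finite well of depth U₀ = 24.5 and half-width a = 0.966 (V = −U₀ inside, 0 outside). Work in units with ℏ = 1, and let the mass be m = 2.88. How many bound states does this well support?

N = 8

The dimensionless depth is z₀ = a√(2mU₀)/ℏ = 0.966 × √(141.1) = 11.48.
The even/odd transcendental equations gain one root per π/2 in z₀, giving N = 1 + ⌊2z₀/π⌋ = 1 + ⌊7.306⌋ = 8.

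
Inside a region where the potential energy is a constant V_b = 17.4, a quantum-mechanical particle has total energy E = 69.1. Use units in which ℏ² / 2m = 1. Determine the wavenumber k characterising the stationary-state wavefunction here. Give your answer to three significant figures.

With E > V_b the solution is oscillatory, ψ ∝ e^{±ikx} with k = √(2m(E − V_b))/ℏ.
k = √(2 × 0.5 × 51.7) = 7.190.

k = 7.19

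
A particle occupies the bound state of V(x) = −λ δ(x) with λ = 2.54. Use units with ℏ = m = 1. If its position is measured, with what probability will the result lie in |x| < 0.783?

P = 0.981

The normalised bound state is ψ = √κ e^{−κ|x|} with κ = mλ/ℏ² = 2.540.
P(|x| < d) = ∫_{−d}^{d} κ e^{−2κ|x|} dx = 1 − e^{−2κd} = 1 − e^{−3.978} = 0.9813.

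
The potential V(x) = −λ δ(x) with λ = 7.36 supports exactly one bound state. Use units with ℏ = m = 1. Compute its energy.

The bound state is ψ(x) = √κ e^{−κ|x|}. The derivative jump ψ'(0⁺) − ψ'(0⁻) = −(2mλ/ℏ²)ψ(0) fixes κ = mλ/ℏ² = 7.360.
Then E = −ℏ²κ²/(2m) = −mλ²/(2ℏ²) = -27.08.

E = -27.1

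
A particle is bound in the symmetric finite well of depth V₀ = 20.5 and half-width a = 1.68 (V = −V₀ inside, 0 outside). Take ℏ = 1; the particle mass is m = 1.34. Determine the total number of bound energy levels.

The dimensionless depth is z₀ = a√(2mV₀)/ℏ = 1.68 × √(54.94) = 12.45.
A new bound state (alternating even/odd) appears each time z₀ passes a multiple of π/2, so N = ⌊2z₀/π⌋ + 1 = ⌊7.927⌋ + 1 = 8.

N = 8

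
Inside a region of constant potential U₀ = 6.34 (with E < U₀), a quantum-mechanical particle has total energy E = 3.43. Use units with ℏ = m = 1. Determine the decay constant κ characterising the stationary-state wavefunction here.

κ = 2.41

Since E < U₀ the TISE in this region is ψ'' = κ²ψ with κ = √(2m(U₀ − E))/ℏ.
κ = √(2 × 1 × 2.91) = 2.412.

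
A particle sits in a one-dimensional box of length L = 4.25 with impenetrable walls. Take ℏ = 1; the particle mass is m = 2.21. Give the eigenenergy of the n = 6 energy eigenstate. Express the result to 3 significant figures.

E = 4.45

Requiring ψ(0) = ψ(L) = 0 quantises k = nπ/L, hence E_n = ℏ²k²/2m = n²π²ℏ²/(2mL²).
E_6 = 6² × π² / (2 × 2.21 × 4.25²) = 4.450.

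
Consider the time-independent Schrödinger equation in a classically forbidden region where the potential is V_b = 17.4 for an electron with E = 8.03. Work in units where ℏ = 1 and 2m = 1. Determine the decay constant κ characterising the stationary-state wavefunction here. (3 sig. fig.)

Since E < V_b the TISE in this region is ψ'' = κ²ψ with κ = √(2m(V_b − E))/ℏ.
κ = √(2 × 0.5 × 9.37) = 3.061.

κ = 3.06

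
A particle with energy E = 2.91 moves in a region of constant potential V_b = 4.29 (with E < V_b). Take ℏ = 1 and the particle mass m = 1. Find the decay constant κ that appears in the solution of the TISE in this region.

Since E < V_b the TISE in this region is ψ'' = κ²ψ with κ = √(2m(V_b − E))/ℏ.
κ = √(2 × 1 × 1.38) = 1.661.

κ = 1.66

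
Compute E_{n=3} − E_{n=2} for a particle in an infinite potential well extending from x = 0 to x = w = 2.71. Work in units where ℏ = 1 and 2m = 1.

ΔE = 6.72

E_n = n²π²ℏ²/(2mw²), so ΔE = (3² − 2²) π²ℏ²/(2mw²).
ΔE = 5 × π² / (2 × 0.5 × 2.71²) = 6.719.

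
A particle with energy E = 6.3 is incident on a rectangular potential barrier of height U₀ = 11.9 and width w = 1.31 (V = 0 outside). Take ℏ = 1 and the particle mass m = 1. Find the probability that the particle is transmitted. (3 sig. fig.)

T = 0.000620

Since E < U₀ the interior solution is evanescent with decay constant κ = √(2m(U₀ − E))/ℏ = 3.347.
κw = 4.384, sinh(κw) = 40.08.
The exact tunnelling result is T⁻¹ = 1 + U₀² sinh²(κw) / [4E(U₀ − E)] = 1613, so T = 0.000620.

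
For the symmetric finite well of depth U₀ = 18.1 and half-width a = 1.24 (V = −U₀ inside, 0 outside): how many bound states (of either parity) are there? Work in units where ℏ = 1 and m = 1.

The dimensionless depth is z₀ = a√(2mU₀)/ℏ = 1.24 × √(36.20) = 7.461.
A new bound state (alternating even/odd) appears each time z₀ passes a multiple of π/2, so N = ⌊2z₀/π⌋ + 1 = ⌊4.750⌋ + 1 = 5.

N = 5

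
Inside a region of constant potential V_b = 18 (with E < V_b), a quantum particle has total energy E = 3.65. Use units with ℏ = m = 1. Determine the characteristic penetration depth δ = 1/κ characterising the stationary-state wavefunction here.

δ = 0.187

Since E < V_b the TISE in this region is ψ'' = κ²ψ with κ = √(2m(V_b − E))/ℏ.
κ = √(2 × 1 × 14.35) = 5.357. The penetration depth is δ = 1/κ = 0.187.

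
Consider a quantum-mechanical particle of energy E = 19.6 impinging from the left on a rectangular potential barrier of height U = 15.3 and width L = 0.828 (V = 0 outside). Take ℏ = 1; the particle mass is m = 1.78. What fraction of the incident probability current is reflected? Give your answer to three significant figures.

Above the barrier the interior wavenumber is k₂ = √(2m(E − U))/ℏ = 3.913, giving phase k₂L = 3.240.
T = [1 + U² sin²(k₂L) / (4E(E − U))]⁻¹ = 1/1.007 = 0.993.
R = 1 − T = 0.00660.

R = 0.00660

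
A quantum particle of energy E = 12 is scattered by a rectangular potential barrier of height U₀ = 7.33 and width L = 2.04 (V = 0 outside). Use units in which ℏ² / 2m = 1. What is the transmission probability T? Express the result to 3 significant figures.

Above the barrier the interior wavenumber is k₂ = √(2m(E − U₀))/ℏ = 2.161, giving phase k₂L = 4.408.
T = [1 + U₀² sin²(k₂L) / (4E(E − U₀))]⁻¹ = 1/1.218 = 0.821.

T = 0.821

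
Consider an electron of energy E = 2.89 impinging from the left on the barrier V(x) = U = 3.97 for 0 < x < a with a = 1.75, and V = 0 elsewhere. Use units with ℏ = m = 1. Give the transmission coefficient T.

T = 0.0184

E < U: inside the barrier ψ ∝ e^{±κx} with κ = √(2m(U − E))/ℏ = 1.470.
κa = 2.572, sinh(κa) = 6.508.
Matching ψ, ψ′ at both faces gives T = [1 + U² sinh²(κa) / (4E(U − E))]⁻¹ = 1/54.46 = 0.0184.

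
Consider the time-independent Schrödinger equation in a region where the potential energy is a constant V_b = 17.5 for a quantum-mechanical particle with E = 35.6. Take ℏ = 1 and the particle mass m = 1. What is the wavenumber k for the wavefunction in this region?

k = 6.02

With E > V_b the solution is oscillatory, ψ ∝ e^{±ikx} with k = √(2m(E − V_b))/ℏ.
k = √(2 × 1 × 18.1) = 6.017.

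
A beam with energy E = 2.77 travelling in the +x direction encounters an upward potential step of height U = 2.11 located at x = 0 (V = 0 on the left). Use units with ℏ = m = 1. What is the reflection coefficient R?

The wavenumbers are k₁ = √(2mE)/ℏ = 2.354 on the left and k₂ = √(2m(E − U))/ℏ = 1.149 on the right.
Matching ψ and ψ′ at x = 0 gives r = (k₁ − k₂)/(k₁ + k₂), so R = r² = 0.1183 and T = 1 − R = 0.8817.

R = 0.118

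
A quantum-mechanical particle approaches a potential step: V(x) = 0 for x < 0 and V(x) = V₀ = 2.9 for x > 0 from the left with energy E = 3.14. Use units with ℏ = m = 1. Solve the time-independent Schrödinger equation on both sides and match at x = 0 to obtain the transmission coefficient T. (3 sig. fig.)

On each side the TISE gives plane waves with k = √(2m(E − V))/ℏ: k₁ = √(2·1·3.14) = 2.506, k₂ = √(2·1·0.24) = 0.6928.
Continuity of ψ and ψ′ at the step yields the reflection amplitude r = (k₁ − k₂)/(k₁ + k₂) = 0.5668; thus R = |r|² = 0.3213, T = 0.6787.

T = 0.679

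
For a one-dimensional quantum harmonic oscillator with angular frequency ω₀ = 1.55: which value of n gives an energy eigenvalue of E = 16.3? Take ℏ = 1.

n = 10

E_n = ℏω₀(n + ½) ⇒ n = E/(ℏω₀) − ½ = 16.3/1.55 − 0.5 = 10.016 → n = 10.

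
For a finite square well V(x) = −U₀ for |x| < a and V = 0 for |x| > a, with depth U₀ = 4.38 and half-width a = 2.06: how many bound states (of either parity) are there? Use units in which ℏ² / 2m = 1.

The dimensionless depth is z₀ = a√(2mU₀)/ℏ = 2.06 × √(4.380) = 4.311.
A new bound state (alternating even/odd) appears each time z₀ passes a multiple of π/2, so N = ⌊2z₀/π⌋ + 1 = ⌊2.745⌋ + 1 = 3.

N = 3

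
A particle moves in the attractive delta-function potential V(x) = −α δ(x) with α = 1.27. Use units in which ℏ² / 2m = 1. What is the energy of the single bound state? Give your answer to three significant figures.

E = -0.403

For x ≠ 0 the bound state is ψ ∝ e^{−κ|x|}; integrating the TISE across the delta gives the cusp condition 2κ = 2mα/ℏ², so κ = 0.6350.
Then E = −ℏ²κ²/(2m) = −mα²/(2ℏ²) = -0.4032.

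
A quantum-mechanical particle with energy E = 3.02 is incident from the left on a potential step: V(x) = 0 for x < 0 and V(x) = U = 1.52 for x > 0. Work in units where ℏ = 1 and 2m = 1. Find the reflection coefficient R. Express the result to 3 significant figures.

R = 0.0300

On each side the TISE gives plane waves with k = √(2m(E − V))/ℏ: k₁ = √(2·½·3.02) = 1.738, k₂ = √(2·½·1.5) = 1.225.
Matching ψ and ψ′ at x = 0 gives r = (k₁ − k₂)/(k₁ + k₂), so R = r² = 0.02999 and T = 1 − R = 0.9700.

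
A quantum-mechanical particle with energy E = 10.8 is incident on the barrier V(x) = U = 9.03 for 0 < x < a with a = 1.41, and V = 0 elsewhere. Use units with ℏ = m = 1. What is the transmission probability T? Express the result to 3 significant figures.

T = 0.810

Above the barrier the interior wavenumber is k₂ = √(2m(E − U))/ℏ = 1.881, giving phase k₂a = 2.653.
T = [1 + U² sin²(k₂a) / (4E(E − U))]⁻¹ = 1/1.235 = 0.810.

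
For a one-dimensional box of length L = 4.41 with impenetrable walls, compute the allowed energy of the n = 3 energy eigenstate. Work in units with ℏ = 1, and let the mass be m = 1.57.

The infinite-well eigenfunctions ψ_n = √(2/L) sin(nπx/L) vanish at both walls, giving E_n = n²π²ℏ²/(2mL²).
E_3 = 3² × π² / (2 × 1.57 × 4.41²) = 1.455.

E = 1.45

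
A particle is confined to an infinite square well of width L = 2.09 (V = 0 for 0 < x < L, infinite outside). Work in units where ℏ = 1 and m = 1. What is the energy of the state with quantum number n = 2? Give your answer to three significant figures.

E = 4.52

Requiring ψ(0) = ψ(L) = 0 quantises k = nπ/L, hence E_n = ℏ²k²/2m = n²π²ℏ²/(2mL²).
E_2 = 2² × π² / (2 × 1 × 2.09²) = 4.519.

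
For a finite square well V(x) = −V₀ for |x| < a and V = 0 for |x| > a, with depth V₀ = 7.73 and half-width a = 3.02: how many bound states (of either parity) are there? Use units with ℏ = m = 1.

N = 8

The dimensionless depth is z₀ = a√(2mV₀)/ℏ = 3.02 × √(15.46) = 11.87.
The even/odd transcendental equations gain one root per π/2 in z₀, giving N = 1 + ⌊2z₀/π⌋ = 1 + ⌊7.559⌋ = 8.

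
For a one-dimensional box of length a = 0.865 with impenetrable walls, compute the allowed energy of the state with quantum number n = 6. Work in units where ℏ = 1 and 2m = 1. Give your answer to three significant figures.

Requiring ψ(0) = ψ(a) = 0 quantises k = nπ/a, hence E_n = ℏ²k²/2m = n²π²ℏ²/(2ma²).
E_6 = 6² × π² / (2 × 0.5 × 0.865²) = 474.9.

E = 475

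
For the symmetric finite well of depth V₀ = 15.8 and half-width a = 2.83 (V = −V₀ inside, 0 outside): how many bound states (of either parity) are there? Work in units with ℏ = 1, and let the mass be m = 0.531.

N = 8

The dimensionless depth is z₀ = a√(2mV₀)/ℏ = 2.83 × √(16.78) = 11.59.
The even/odd transcendental equations gain one root per π/2 in z₀, giving N = 1 + ⌊2z₀/π⌋ = 1 + ⌊7.380⌋ = 8.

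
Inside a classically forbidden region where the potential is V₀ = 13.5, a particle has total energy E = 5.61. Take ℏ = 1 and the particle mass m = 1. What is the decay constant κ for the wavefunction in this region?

κ = 3.97

Since E < V₀ the TISE in this region is ψ'' = κ²ψ with κ = √(2m(V₀ − E))/ℏ.
κ = √(2 × 1 × 7.89) = 3.972.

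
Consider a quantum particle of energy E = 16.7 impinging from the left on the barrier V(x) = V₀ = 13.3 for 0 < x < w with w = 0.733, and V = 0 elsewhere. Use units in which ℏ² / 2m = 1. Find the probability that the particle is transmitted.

T = 0.574

E > V₀: inside the barrier k₂ = √(2m(E − V₀))/ℏ = 1.844, k₂w = 1.352.
Matching at both interfaces gives T⁻¹ = 1 + V₀² sin²(k₂w) / [4E(E − V₀)] = 1.742, hence T = 0.574.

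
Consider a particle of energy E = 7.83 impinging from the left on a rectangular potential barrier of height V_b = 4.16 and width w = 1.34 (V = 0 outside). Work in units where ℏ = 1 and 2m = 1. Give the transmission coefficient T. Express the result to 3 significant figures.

Above the barrier the interior wavenumber is k₂ = √(2m(E − V_b))/ℏ = 1.916, giving phase k₂w = 2.567.
T = [1 + V_b² sin²(k₂w) / (4E(E − V_b))]⁻¹ = 1/1.044 = 0.957.

T = 0.957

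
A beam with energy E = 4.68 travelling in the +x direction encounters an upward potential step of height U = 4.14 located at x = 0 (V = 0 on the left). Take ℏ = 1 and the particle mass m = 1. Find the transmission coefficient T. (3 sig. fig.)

T = 0.757

On each side the TISE gives plane waves with k = √(2m(E − V))/ℏ: k₁ = √(2·1·4.68) = 3.059, k₂ = √(2·1·0.54) = 1.039.
Continuity of ψ and ψ′ at the step yields the reflection amplitude r = (k₁ − k₂)/(k₁ + k₂) = 0.4929; thus R = |r|² = 0.2429, T = 0.7571.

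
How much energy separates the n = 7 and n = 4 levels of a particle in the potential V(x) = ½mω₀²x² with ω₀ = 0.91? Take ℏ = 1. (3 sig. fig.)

E_n = ℏω₀(n + ½), so ΔE = (7 − 4) ℏω₀ = 3 × 0.91 = 2.730.

ΔE = 2.73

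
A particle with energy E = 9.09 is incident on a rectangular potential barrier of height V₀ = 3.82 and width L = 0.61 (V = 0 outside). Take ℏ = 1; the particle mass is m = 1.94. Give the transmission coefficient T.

T = 0.989

E > V₀: inside the barrier k₂ = √(2m(E − V₀))/ℏ = 4.522, k₂L = 2.758.
Matching at both interfaces gives T⁻¹ = 1 + V₀² sin²(k₂L) / [4E(E − V₀)] = 1.011, hence T = 0.989.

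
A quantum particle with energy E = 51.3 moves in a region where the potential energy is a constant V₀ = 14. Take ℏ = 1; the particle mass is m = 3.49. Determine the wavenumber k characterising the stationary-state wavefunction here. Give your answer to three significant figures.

k = 16.1

With E > V₀ the solution is oscillatory, ψ ∝ e^{±ikx} with k = √(2m(E − V₀))/ℏ.
k = √(2 × 3.49 × 37.3) = 16.14.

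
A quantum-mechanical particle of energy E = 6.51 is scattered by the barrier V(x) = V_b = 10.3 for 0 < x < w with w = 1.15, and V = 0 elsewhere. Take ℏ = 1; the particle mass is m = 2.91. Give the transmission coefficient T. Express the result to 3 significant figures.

T = 0.0000757

Since E < V_b the interior solution is evanescent with decay constant κ = √(2m(V_b − E))/ℏ = 4.697.
κw = 5.401, sinh(κw) = 110.8.
Matching ψ, ψ′ at both faces gives T = [1 + V_b² sinh²(κw) / (4E(V_b − E))]⁻¹ = 1/13200 = 0.0000757.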